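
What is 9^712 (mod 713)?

289

9^1 ≡ 9 (mod 713)
9^2 ≡ 9^2 = 81 ≡ 81 (mod 713)
9^4 ≡ 81^2 = 6561 ≡ 144 (mod 713)
9^8 ≡ 144^2 = 20736 ≡ 59 (mod 713)
9^16 ≡ 59^2 = 3481 ≡ 629 (mod 713)
9^32 ≡ 629^2 = 395641 ≡ 639 (mod 713)
9^64 ≡ 639^2 = 408321 ≡ 485 (mod 713)
9^128 ≡ 485^2 = 235225 ≡ 648 (mod 713)
9^256 ≡ 648^2 = 419904 ≡ 660 (mod 713)
9^512 ≡ 660^2 = 435600 ≡ 670 (mod 713)
712 = 512 + 128 + 64 + 8 in binary powers of 2.
So 9^712 ≡ 670 · 648 · 485 · 59 ≡ 289 (mod 713).
Since 289 ≠ 1, base 9 is a Fermat witness: 713 is composite.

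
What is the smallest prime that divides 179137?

7

179137 is odd.
Digit sum 28, not divisible by 3.
Ends in 7: not divisible by 5.
7: 179137 = 7·25591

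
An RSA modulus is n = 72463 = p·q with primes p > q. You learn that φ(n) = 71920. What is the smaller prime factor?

φ(n) = (p−1)(q−1) = n − (p+q) + 1, so p + q = 72463 − 71920 + 1 = 544.
p and q are the roots of t² − 544t + 72463 = 0.
Discriminant: 544² − 4·72463 = 295936 − 289852 = 6084; √6084 = 78.
q = (544 − 78)/2 = 233, p = (544 + 78)/2 = 311.
Check: 233 · 311 = 72463.

233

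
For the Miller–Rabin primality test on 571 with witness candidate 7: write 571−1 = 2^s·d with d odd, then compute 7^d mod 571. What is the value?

571 − 1 = 570 = 2^1 · 285, so d = 285.
7^1 ≡ 7 (mod 571)
7^2 ≡ 7^2 = 49 ≡ 49 (mod 571)
7^4 ≡ 49^2 = 2401 ≡ 117 (mod 571)
7^8 ≡ 117^2 = 13689 ≡ 556 (mod 571)
7^16 ≡ 556^2 = 309136 ≡ 225 (mod 571)
7^32 ≡ 225^2 = 50625 ≡ 377 (mod 571)
7^64 ≡ 377^2 = 142129 ≡ 521 (mod 571)
7^128 ≡ 521^2 = 271441 ≡ 216 (mod 571)
7^256 ≡ 216^2 = 46656 ≡ 405 (mod 571)
285 = 256 + 16 + 8 + 4 + 1 in binary powers of 2.
So 7^285 ≡ 405 · 225 · 556 · 117 · 7 ≡ 570 (mod 571).
Since 7^d ≡ 570 (mod 571), base 7 does not prove 571 composite.

570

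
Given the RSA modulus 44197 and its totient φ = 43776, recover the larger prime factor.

229

φ(n) = (p−1)(q−1) = n − (p+q) + 1, so p + q = 44197 − 43776 + 1 = 422.
p and q are the roots of t² − 422t + 44197 = 0.
Discriminant: 422² − 4·44197 = 178084 − 176788 = 1296; √1296 = 36.
q = (422 − 36)/2 = 193, p = (422 + 36)/2 = 229.
Check: 193 · 229 = 44197.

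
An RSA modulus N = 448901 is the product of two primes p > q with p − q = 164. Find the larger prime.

757

Since p = q + 164, we have 448901 = q(q + 164), so q² + 164q − 448901 = 0.
Discriminant: 164² + 4·448901 = 26896 + 1795604 = 1822500; √1822500 = 1350.
q = (−164 + 1350)/2 = 593, and p = q + 164 = 757.
Check: 593 · 757 = 448901.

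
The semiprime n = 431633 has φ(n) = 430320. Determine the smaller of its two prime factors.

φ(n) = (p−1)(q−1) = n − (p+q) + 1, so p + q = 431633 − 430320 + 1 = 1314.
p and q are the roots of t² − 1314t + 431633 = 0.
Discriminant: 1314² − 4·431633 = 1726596 − 1726532 = 64; √64 = 8.
q = (1314 − 8)/2 = 653, p = (1314 + 8)/2 = 661.
Check: 653 · 661 = 431633.

653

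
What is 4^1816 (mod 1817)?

4^1 ≡ 4 (mod 1817)
4^2 ≡ 4^2 = 16 ≡ 16 (mod 1817)
4^4 ≡ 16^2 = 256 ≡ 256 (mod 1817)
4^8 ≡ 256^2 = 65536 ≡ 124 (mod 1817)
4^16 ≡ 124^2 = 15376 ≡ 840 (mod 1817)
4^32 ≡ 840^2 = 705600 ≡ 604 (mod 1817)
4^64 ≡ 604^2 = 364816 ≡ 1416 (mod 1817)
4^128 ≡ 1416^2 = 2005056 ≡ 905 (mod 1817)
4^256 ≡ 905^2 = 819025 ≡ 1375 (mod 1817)
4^512 ≡ 1375^2 = 1890625 ≡ 945 (mod 1817)
4^1024 ≡ 945^2 = 893025 ≡ 878 (mod 1817)
1816 = 1024 + 512 + 256 + 16 + 8 in binary powers of 2.
So 4^1816 ≡ 878 · 945 · 1375 · 840 · 124 ≡ 901 (mod 1817).
Since 901 ≠ 1, base 4 is a Fermat witness: 1817 is composite.

901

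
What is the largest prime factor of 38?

38 = 2 · 19
19 is prime.
So 38 = 2 · 19; the largest prime factor is 19.

19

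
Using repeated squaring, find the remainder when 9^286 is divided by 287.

163

9^1 ≡ 9 (mod 287)
9^2 ≡ 9^2 = 81 ≡ 81 (mod 287)
9^4 ≡ 81^2 = 6561 ≡ 247 (mod 287)
9^8 ≡ 247^2 = 61009 ≡ 165 (mod 287)
9^16 ≡ 165^2 = 27225 ≡ 247 (mod 287)
9^32 ≡ 247^2 = 61009 ≡ 165 (mod 287)
9^64 ≡ 165^2 = 27225 ≡ 247 (mod 287)
9^128 ≡ 247^2 = 61009 ≡ 165 (mod 287)
9^256 ≡ 165^2 = 27225 ≡ 247 (mod 287)
286 = 256 + 16 + 8 + 4 + 2 in binary powers of 2.
So 9^286 ≡ 247 · 247 · 165 · 247 · 81 ≡ 163 (mod 287).
Since 163 ≠ 1, base 9 is a Fermat witness: 287 is composite.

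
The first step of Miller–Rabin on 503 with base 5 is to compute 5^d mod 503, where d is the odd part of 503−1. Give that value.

502

503 − 1 = 502 = 2^1 · 251, so d = 251.
5^1 ≡ 5 (mod 503)
5^2 ≡ 5^2 = 25 ≡ 25 (mod 503)
5^4 ≡ 25^2 = 625 ≡ 122 (mod 503)
5^8 ≡ 122^2 = 14884 ≡ 297 (mod 503)
5^16 ≡ 297^2 = 88209 ≡ 184 (mod 503)
5^32 ≡ 184^2 = 33856 ≡ 155 (mod 503)
5^64 ≡ 155^2 = 24025 ≡ 384 (mod 503)
5^128 ≡ 384^2 = 147456 ≡ 77 (mod 503)
251 = 128 + 64 + 32 + 16 + 8 + 2 + 1 in binary powers of 2.
So 5^251 ≡ 77 · 384 · 155 · 184 · 297 · 25 · 5 ≡ 502 (mod 503).
Since 5^d ≡ 502 (mod 503), base 5 does not prove 503 composite.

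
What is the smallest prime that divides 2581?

29

2581 is odd.
Digit sum 16, not divisible by 3.
Ends in 1: not divisible by 5.
7: 2581 = 7·368 + 5
11: 2581 = 11·234 + 7
13: 2581 = 13·198 + 7
17: 2581 = 17·151 + 14
19: 2581 = 19·135 + 16
23: 2581 = 23·112 + 5
29: 2581 = 29·89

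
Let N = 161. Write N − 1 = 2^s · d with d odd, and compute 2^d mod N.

32

161 − 1 = 160 = 2^5 · 5, so d = 5.
2^1 ≡ 2 (mod 161)
2^2 ≡ 2^2 = 4 ≡ 4 (mod 161)
2^4 ≡ 4^2 = 16 ≡ 16 (mod 161)
5 = 4 + 1 in binary powers of 2.
So 2^5 ≡ 16 · 2 ≡ 32 (mod 161).
Squaring chain: 32 → 58 → 144 → 128 → 123; never reaches −1, so base 2 is a Miller–Rabin witness that 161 is composite.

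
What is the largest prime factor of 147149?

97

147149 = 37 · 3977
3977 = 41 · 97
97 is prime.
So 147149 = 37 · 41 · 97; the largest prime factor is 97.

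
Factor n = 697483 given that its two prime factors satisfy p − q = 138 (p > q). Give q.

769

Since p = q + 138, we have 697483 = q(q + 138), so q² + 138q − 697483 = 0.
Discriminant: 138² + 4·697483 = 19044 + 2789932 = 2808976; √2808976 = 1676.
q = (−138 + 1676)/2 = 769, and p = q + 138 = 907.
Check: 769 · 907 = 697483.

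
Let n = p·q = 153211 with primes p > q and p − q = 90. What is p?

Since p = q + 90, we have 153211 = q(q + 90), so q² + 90q − 153211 = 0.
Discriminant: 90² + 4·153211 = 8100 + 612844 = 620944; √620944 = 788.
q = (−90 + 788)/2 = 349, and p = q + 90 = 439.
Check: 349 · 439 = 153211.

439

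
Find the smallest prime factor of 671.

671 is odd.
Digit sum 14, not divisible by 3.
Ends in 1: not divisible by 5.
7: 671 = 7·95 + 6
11: 671 = 11·61

11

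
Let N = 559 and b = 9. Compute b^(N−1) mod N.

9^1 ≡ 9 (mod 559)
9^2 ≡ 9^2 = 81 ≡ 81 (mod 559)
9^4 ≡ 81^2 = 6561 ≡ 412 (mod 559)
9^8 ≡ 412^2 = 169744 ≡ 367 (mod 559)
9^16 ≡ 367^2 = 134689 ≡ 529 (mod 559)
9^32 ≡ 529^2 = 279841 ≡ 341 (mod 559)
9^64 ≡ 341^2 = 116281 ≡ 9 (mod 559)
9^128 ≡ 9^2 = 81 ≡ 81 (mod 559)
9^256 ≡ 81^2 = 6561 ≡ 412 (mod 559)
9^512 ≡ 412^2 = 169744 ≡ 367 (mod 559)
558 = 512 + 32 + 8 + 4 + 2 in binary powers of 2.
So 9^558 ≡ 367 · 341 · 367 · 412 · 81 ≡ 274 (mod 559).
Since 274 ≠ 1, base 9 is a Fermat witness: 559 is composite.

274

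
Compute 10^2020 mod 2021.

1615

10^1 ≡ 10 (mod 2021)
10^2 ≡ 10^2 = 100 ≡ 100 (mod 2021)
10^4 ≡ 100^2 = 10000 ≡ 1916 (mod 2021)
10^8 ≡ 1916^2 = 3671056 ≡ 920 (mod 2021)
10^16 ≡ 920^2 = 846400 ≡ 1622 (mod 2021)
10^32 ≡ 1622^2 = 2630884 ≡ 1563 (mod 2021)
10^64 ≡ 1563^2 = 2442969 ≡ 1601 (mod 2021)
10^128 ≡ 1601^2 = 2563201 ≡ 573 (mod 2021)
10^256 ≡ 573^2 = 328329 ≡ 927 (mod 2021)
10^512 ≡ 927^2 = 859329 ≡ 404 (mod 2021)
10^1024 ≡ 404^2 = 163216 ≡ 1536 (mod 2021)
2020 = 1024 + 512 + 256 + 128 + 64 + 32 + 4 in binary powers of 2.
So 10^2020 ≡ 1536 · 404 · 927 · 573 · 1601 · 1563 · 1916 ≡ 1615 (mod 2021).
Since 1615 ≠ 1, base 10 is a Fermat witness: 2021 is composite.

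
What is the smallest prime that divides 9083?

9083 is odd.
Digit sum 20, not divisible by 3.
Ends in 3: not divisible by 5.
7: 9083 = 7·1297 + 4
11: 9083 = 11·825 + 8
13: 9083 = 13·698 + 9
17: 9083 = 17·534 + 5
19: 9083 = 19·478 + 1
23: 9083 = 23·394 + 21
29: 9083 = 29·313 + 6
31: 9083 = 31·293

31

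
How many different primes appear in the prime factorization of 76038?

5

76038 = 2 · 38019
38019 = 3 · 12673
12673 = 19 · 667
667 = 23 · 29
76038 = 2 · 3 · 19 · 23 · 29, which has 5 distinct prime factors.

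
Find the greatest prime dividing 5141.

5141 = 53 · 97
97 is prime.
So 5141 = 53 · 97; the largest prime factor is 97.

97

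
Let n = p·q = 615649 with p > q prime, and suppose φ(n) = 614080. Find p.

φ(n) = (p−1)(q−1) = n − (p+q) + 1, so p + q = 615649 − 614080 + 1 = 1570.
p and q are the roots of t² − 1570t + 615649 = 0.
Discriminant: 1570² − 4·615649 = 2464900 − 2462596 = 2304; √2304 = 48.
q = (1570 − 48)/2 = 761, p = (1570 + 48)/2 = 809.
Check: 761 · 809 = 615649.

809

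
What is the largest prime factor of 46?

23

46 = 2 · 23
23 is prime.
So 46 = 2 · 23; the largest prime factor is 23.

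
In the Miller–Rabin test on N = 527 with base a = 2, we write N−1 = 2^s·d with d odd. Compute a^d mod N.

349

527 − 1 = 526 = 2^1 · 263, so d = 263.
2^1 ≡ 2 (mod 527)
2^2 ≡ 2^2 = 4 ≡ 4 (mod 527)
2^4 ≡ 4^2 = 16 ≡ 16 (mod 527)
2^8 ≡ 16^2 = 256 ≡ 256 (mod 527)
2^16 ≡ 256^2 = 65536 ≡ 188 (mod 527)
2^32 ≡ 188^2 = 35344 ≡ 35 (mod 527)
2^64 ≡ 35^2 = 1225 ≡ 171 (mod 527)
2^128 ≡ 171^2 = 29241 ≡ 256 (mod 527)
2^256 ≡ 256^2 = 65536 ≡ 188 (mod 527)
263 = 256 + 4 + 2 + 1 in binary powers of 2.
So 2^263 ≡ 188 · 16 · 4 · 2 ≡ 349 (mod 527).
Squaring chain: 349; never reaches −1, so base 2 is a Miller–Rabin witness that 527 is composite.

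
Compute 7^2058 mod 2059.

1567

7^1 ≡ 7 (mod 2059)
7^2 ≡ 7^2 = 49 ≡ 49 (mod 2059)
7^4 ≡ 49^2 = 2401 ≡ 342 (mod 2059)
7^8 ≡ 342^2 = 116964 ≡ 1660 (mod 2059)
7^16 ≡ 1660^2 = 2755600 ≡ 658 (mod 2059)
7^32 ≡ 658^2 = 432964 ≡ 574 (mod 2059)
7^64 ≡ 574^2 = 329476 ≡ 36 (mod 2059)
7^128 ≡ 36^2 = 1296 ≡ 1296 (mod 2059)
7^256 ≡ 1296^2 = 1679616 ≡ 1531 (mod 2059)
7^512 ≡ 1531^2 = 2343961 ≡ 819 (mod 2059)
7^1024 ≡ 819^2 = 670761 ≡ 1586 (mod 2059)
7^2048 ≡ 1586^2 = 2515396 ≡ 1357 (mod 2059)
2058 = 2048 + 8 + 2 in binary powers of 2.
So 7^2058 ≡ 1357 · 1660 · 49 ≡ 1567 (mod 2059).
Since 1567 ≠ 1, base 7 is a Fermat witness: 2059 is composite.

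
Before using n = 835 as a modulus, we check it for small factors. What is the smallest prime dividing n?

835 is odd.
Digit sum 16, not divisible by 3.
Ends in 5: divisible by 5.

5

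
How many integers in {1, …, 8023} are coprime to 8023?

Factor: 8023 = 71 · 113.
φ(8023) = (71−1) · (113−1) = 70 · 112 = 7840.

7840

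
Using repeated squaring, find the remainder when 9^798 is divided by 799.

9^1 ≡ 9 (mod 799)
9^2 ≡ 9^2 = 81 ≡ 81 (mod 799)
9^4 ≡ 81^2 = 6561 ≡ 169 (mod 799)
9^8 ≡ 169^2 = 28561 ≡ 596 (mod 799)
9^16 ≡ 596^2 = 355216 ≡ 460 (mod 799)
9^32 ≡ 460^2 = 211600 ≡ 664 (mod 799)
9^64 ≡ 664^2 = 440896 ≡ 647 (mod 799)
9^128 ≡ 647^2 = 418609 ≡ 732 (mod 799)
9^256 ≡ 732^2 = 535824 ≡ 494 (mod 799)
9^512 ≡ 494^2 = 244036 ≡ 341 (mod 799)
798 = 512 + 256 + 16 + 8 + 4 + 2 in binary powers of 2.
So 9^798 ≡ 341 · 494 · 460 · 596 · 169 · 81 ≡ 225 (mod 799).
Since 225 ≠ 1, base 9 is a Fermat witness: 799 is composite.

225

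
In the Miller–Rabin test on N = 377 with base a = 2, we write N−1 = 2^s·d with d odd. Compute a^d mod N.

345

377 − 1 = 376 = 2^3 · 47, so d = 47.
2^1 ≡ 2 (mod 377)
2^2 ≡ 2^2 = 4 ≡ 4 (mod 377)
2^4 ≡ 4^2 = 16 ≡ 16 (mod 377)
2^8 ≡ 16^2 = 256 ≡ 256 (mod 377)
2^16 ≡ 256^2 = 65536 ≡ 315 (mod 377)
2^32 ≡ 315^2 = 99225 ≡ 74 (mod 377)
47 = 32 + 8 + 4 + 2 + 1 in binary powers of 2.
So 2^47 ≡ 74 · 256 · 16 · 4 · 2 ≡ 345 (mod 377).
Squaring chain: 345 → 270 → 139; never reaches −1, so base 2 is a Miller–Rabin witness that 377 is composite.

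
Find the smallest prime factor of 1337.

7

1337 is odd.
Digit sum 14, not divisible by 3.
Ends in 7: not divisible by 5.
7: 1337 = 7·191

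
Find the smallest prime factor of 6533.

47

6533 is odd.
Digit sum 17, not divisible by 3.
Ends in 3: not divisible by 5.
7: 6533 = 7·933 + 2
11: 6533 = 11·593 + 10
13: 6533 = 13·502 + 7
17: 6533 = 17·384 + 5
19: 6533 = 19·343 + 16
23: 6533 = 23·284 + 1
29: 6533 = 29·225 + 8
31: 6533 = 31·210 + 23
37: 6533 = 37·176 + 21
41: 6533 = 41·159 + 14
43: 6533 = 43·151 + 40
47: 6533 = 47·139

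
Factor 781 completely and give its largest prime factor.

781 = 11 · 71
71 is prime.
So 781 = 11 · 71; the largest prime factor is 71.

71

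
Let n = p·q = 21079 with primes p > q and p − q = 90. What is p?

Since p = q + 90, we have 21079 = q(q + 90), so q² + 90q − 21079 = 0.
Discriminant: 90² + 4·21079 = 8100 + 84316 = 92416; √92416 = 304.
q = (−90 + 304)/2 = 107, and p = q + 90 = 197.
Check: 107 · 197 = 21079.

197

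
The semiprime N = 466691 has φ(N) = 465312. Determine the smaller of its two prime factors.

φ(n) = (p−1)(q−1) = n − (p+q) + 1, so p + q = 466691 − 465312 + 1 = 1380.
p and q are the roots of t² − 1380t + 466691 = 0.
Discriminant: 1380² − 4·466691 = 1904400 − 1866764 = 37636; √37636 = 194.
q = (1380 − 194)/2 = 593, p = (1380 + 194)/2 = 787.
Check: 593 · 787 = 466691.

593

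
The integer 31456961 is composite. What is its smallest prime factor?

89

31456961 is odd.
Digit sum 35, not divisible by 3.
Ends in 1: not divisible by 5.
7: 31456961 = 7·4493851 + 4
11: 31456961 = 11·2859723 + 8
13: 31456961 = 13·2419766 + 3
17: 31456961 = 17·1850409 + 8
19: 31456961 = 19·1655629 + 10
23: 31456961 = 23·1367693 + 22
29: 31456961 = 29·1084722 + 23
31: 31456961 = 31·1014740 + 21
37: 31456961 = 37·850188 + 5
41: 31456961 = 41·767242 + 39
43: 31456961 = 43·731557 + 10
47: 31456961 = 47·669297 + 2
53: 31456961 = 53·593527 + 30
59: 31456961 = 59·533168 + 49
61: 31456961 = 61·515687 + 54
67: 31456961 = 67·469506 + 59
71: 31456961 = 71·443055 + 56
73: 31456961 = 73·430917 + 20
79: 31456961 = 79·398189 + 30
83: 31456961 = 83·378999 + 44
89: 31456961 = 89·353449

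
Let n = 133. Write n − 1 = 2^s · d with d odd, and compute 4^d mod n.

133 − 1 = 132 = 2^2 · 33, so d = 33.
4^1 ≡ 4 (mod 133)
4^2 ≡ 4^2 = 16 ≡ 16 (mod 133)
4^4 ≡ 16^2 = 256 ≡ 123 (mod 133)
4^8 ≡ 123^2 = 15129 ≡ 100 (mod 133)
4^16 ≡ 100^2 = 10000 ≡ 25 (mod 133)
4^32 ≡ 25^2 = 625 ≡ 93 (mod 133)
33 = 32 + 1 in binary powers of 2.
So 4^33 ≡ 93 · 4 ≡ 106 (mod 133).
Squaring chain: 106 → 64; never reaches −1, so base 4 is a Miller–Rabin witness that 133 is composite.

106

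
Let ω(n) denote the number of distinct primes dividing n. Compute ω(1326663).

5

1326663 = 3^2 · 147407
147407 = 13 · 11339
11339 = 17 · 667
667 = 23 · 29
1326663 = 3^2 · 13 · 17 · 23 · 29, which has 5 distinct prime factors.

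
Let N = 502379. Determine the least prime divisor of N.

502379 is odd.
Digit sum 26, not divisible by 3.
Ends in 9: not divisible by 5.
7: 502379 = 7·71768 + 3
11: 502379 = 11·45670 + 9
13: 502379 = 13·38644 + 7
17: 502379 = 17·29551 + 12
19: 502379 = 19·26441

19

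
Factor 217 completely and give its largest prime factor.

217 = 7 · 31
31 is prime.
So 217 = 7 · 31; the largest prime factor is 31.

31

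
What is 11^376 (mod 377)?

11^1 ≡ 11 (mod 377)
11^2 ≡ 11^2 = 121 ≡ 121 (mod 377)
11^4 ≡ 121^2 = 14641 ≡ 315 (mod 377)
11^8 ≡ 315^2 = 99225 ≡ 74 (mod 377)
11^16 ≡ 74^2 = 5476 ≡ 198 (mod 377)
11^32 ≡ 198^2 = 39204 ≡ 373 (mod 377)
11^64 ≡ 373^2 = 139129 ≡ 16 (mod 377)
11^128 ≡ 16^2 = 256 ≡ 256 (mod 377)
11^256 ≡ 256^2 = 65536 ≡ 315 (mod 377)
376 = 256 + 64 + 32 + 16 + 8 in binary powers of 2.
So 11^376 ≡ 315 · 16 · 373 · 198 · 74 ≡ 81 (mod 377).
Since 81 ≠ 1, base 11 is a Fermat witness: 377 is composite.

81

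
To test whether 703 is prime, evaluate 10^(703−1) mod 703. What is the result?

1

10^1 ≡ 10 (mod 703)
10^2 ≡ 10^2 = 100 ≡ 100 (mod 703)
10^4 ≡ 100^2 = 10000 ≡ 158 (mod 703)
10^8 ≡ 158^2 = 24964 ≡ 359 (mod 703)
10^16 ≡ 359^2 = 128881 ≡ 232 (mod 703)
10^32 ≡ 232^2 = 53824 ≡ 396 (mod 703)
10^64 ≡ 396^2 = 156816 ≡ 47 (mod 703)
10^128 ≡ 47^2 = 2209 ≡ 100 (mod 703)
10^256 ≡ 100^2 = 10000 ≡ 158 (mod 703)
10^512 ≡ 158^2 = 24964 ≡ 359 (mod 703)
702 = 512 + 128 + 32 + 16 + 8 + 4 + 2 in binary powers of 2.
So 10^702 ≡ 359 · 100 · 396 · 232 · 359 · 158 · 100 ≡ 1 (mod 703).
Since the result is 1, base 10 gives no evidence that 703 is composite.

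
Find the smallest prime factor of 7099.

31

7099 is odd.
Digit sum 25, not divisible by 3.
Ends in 9: not divisible by 5.
7: 7099 = 7·1014 + 1
11: 7099 = 11·645 + 4
13: 7099 = 13·546 + 1
17: 7099 = 17·417 + 10
19: 7099 = 19·373 + 12
23: 7099 = 23·308 + 15
29: 7099 = 29·244 + 23
31: 7099 = 31·229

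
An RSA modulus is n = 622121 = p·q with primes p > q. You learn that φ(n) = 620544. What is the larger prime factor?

φ(n) = (p−1)(q−1) = n − (p+q) + 1, so p + q = 622121 − 620544 + 1 = 1578.
p and q are the roots of t² − 1578t + 622121 = 0.
Discriminant: 1578² − 4·622121 = 2490084 − 2488484 = 1600; √1600 = 40.
q = (1578 − 40)/2 = 769, p = (1578 + 40)/2 = 809.
Check: 769 · 809 = 622121.

809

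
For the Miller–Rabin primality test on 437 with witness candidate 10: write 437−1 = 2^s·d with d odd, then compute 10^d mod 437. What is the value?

352

437 − 1 = 436 = 2^2 · 109, so d = 109.
10^1 ≡ 10 (mod 437)
10^2 ≡ 10^2 = 100 ≡ 100 (mod 437)
10^4 ≡ 100^2 = 10000 ≡ 386 (mod 437)
10^8 ≡ 386^2 = 148996 ≡ 416 (mod 437)
10^16 ≡ 416^2 = 173056 ≡ 4 (mod 437)
10^32 ≡ 4^2 = 16 ≡ 16 (mod 437)
10^64 ≡ 16^2 = 256 ≡ 256 (mod 437)
109 = 64 + 32 + 8 + 4 + 1 in binary powers of 2.
So 10^109 ≡ 256 · 16 · 416 · 386 · 10 ≡ 352 (mod 437).
Squaring chain: 352 → 233; never reaches −1, so base 10 is a Miller–Rabin witness that 437 is composite.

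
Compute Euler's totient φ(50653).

Factor: 50653 = 37^3.
φ(50653) = 37^2·(37−1) = 49284.

49284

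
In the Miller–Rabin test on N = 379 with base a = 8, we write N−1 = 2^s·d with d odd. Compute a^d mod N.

378

379 − 1 = 378 = 2^1 · 189, so d = 189.
8^1 ≡ 8 (mod 379)
8^2 ≡ 8^2 = 64 ≡ 64 (mod 379)
8^4 ≡ 64^2 = 4096 ≡ 306 (mod 379)
8^8 ≡ 306^2 = 93636 ≡ 23 (mod 379)
8^16 ≡ 23^2 = 529 ≡ 150 (mod 379)
8^32 ≡ 150^2 = 22500 ≡ 139 (mod 379)
8^64 ≡ 139^2 = 19321 ≡ 371 (mod 379)
8^128 ≡ 371^2 = 137641 ≡ 64 (mod 379)
189 = 128 + 32 + 16 + 8 + 4 + 1 in binary powers of 2.
So 8^189 ≡ 64 · 139 · 150 · 23 · 306 · 8 ≡ 378 (mod 379).
Since 8^d ≡ 378 (mod 379), base 8 does not prove 379 composite.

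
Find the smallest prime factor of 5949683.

5949683 is odd.
Digit sum 44, not divisible by 3.
Ends in 3: not divisible by 5.
7: 5949683 = 7·849954 + 5
11: 5949683 = 11·540880 + 3
13: 5949683 = 13·457667 + 12
17: 5949683 = 17·349981 + 6
19: 5949683 = 19·313141 + 4
23: 5949683 = 23·258681 + 20
29: 5949683 = 29·205161 + 14
31: 5949683 = 31·191925 + 8
37: 5949683 = 37·160802 + 9
41: 5949683 = 41·145114 + 9
43: 5949683 = 43·138364 + 31
47: 5949683 = 47·126589

47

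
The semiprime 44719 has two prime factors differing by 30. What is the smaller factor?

197

Since p = q + 30, we have 44719 = q(q + 30), so q² + 30q − 44719 = 0.
Discriminant: 30² + 4·44719 = 900 + 178876 = 179776; √179776 = 424.
q = (−30 + 424)/2 = 197, and p = q + 30 = 227.
Check: 197 · 227 = 44719.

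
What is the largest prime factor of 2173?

2173 = 41 · 53
53 is prime.
So 2173 = 41 · 53; the largest prime factor is 53.

53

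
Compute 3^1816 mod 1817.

762

3^1 ≡ 3 (mod 1817)
3^2 ≡ 3^2 = 9 ≡ 9 (mod 1817)
3^4 ≡ 9^2 = 81 ≡ 81 (mod 1817)
3^8 ≡ 81^2 = 6561 ≡ 1110 (mod 1817)
3^16 ≡ 1110^2 = 1232100 ≡ 174 (mod 1817)
3^32 ≡ 174^2 = 30276 ≡ 1204 (mod 1817)
3^64 ≡ 1204^2 = 1449616 ≡ 1467 (mod 1817)
3^128 ≡ 1467^2 = 2152089 ≡ 761 (mod 1817)
3^256 ≡ 761^2 = 579121 ≡ 1315 (mod 1817)
3^512 ≡ 1315^2 = 1729225 ≡ 1258 (mod 1817)
3^1024 ≡ 1258^2 = 1582564 ≡ 1774 (mod 1817)
1816 = 1024 + 512 + 256 + 16 + 8 in binary powers of 2.
So 3^1816 ≡ 1774 · 1258 · 1315 · 174 · 1110 ≡ 762 (mod 1817).
Since 762 ≠ 1, base 3 is a Fermat witness: 1817 is composite.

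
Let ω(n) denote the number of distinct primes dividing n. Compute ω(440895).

440895 = 3 · 146965
146965 = 5 · 29393
29393 = 7 · 4199
4199 = 13 · 323
323 = 17 · 19
440895 = 3 · 5 · 7 · 13 · 17 · 19, which has 6 distinct prime factors.

6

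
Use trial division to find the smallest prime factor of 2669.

2669 is odd.
Digit sum 23, not divisible by 3.
Ends in 9: not divisible by 5.
7: 2669 = 7·381 + 2
11: 2669 = 11·242 + 7
13: 2669 = 13·205 + 4
17: 2669 = 17·157

17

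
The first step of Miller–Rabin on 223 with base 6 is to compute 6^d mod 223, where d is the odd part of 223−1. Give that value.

223 − 1 = 222 = 2^1 · 111, so d = 111.
6^1 ≡ 6 (mod 223)
6^2 ≡ 6^2 = 36 ≡ 36 (mod 223)
6^4 ≡ 36^2 = 1296 ≡ 181 (mod 223)
6^8 ≡ 181^2 = 32761 ≡ 203 (mod 223)
6^16 ≡ 203^2 = 41209 ≡ 177 (mod 223)
6^32 ≡ 177^2 = 31329 ≡ 109 (mod 223)
6^64 ≡ 109^2 = 11881 ≡ 62 (mod 223)
111 = 64 + 32 + 8 + 4 + 2 + 1 in binary powers of 2.
So 6^111 ≡ 62 · 109 · 203 · 181 · 36 · 6 ≡ 222 (mod 223).
Since 6^d ≡ 222 (mod 223), base 6 does not prove 223 composite.

222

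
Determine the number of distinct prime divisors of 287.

287 = 7 · 41
287 = 7 · 41, which has 2 distinct prime factors.

2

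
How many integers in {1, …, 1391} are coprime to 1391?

1272

Factor: 1391 = 13 · 107.
φ(1391) = (13−1) · (107−1) = 12 · 106 = 1272.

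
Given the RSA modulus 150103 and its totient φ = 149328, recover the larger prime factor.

409

φ(n) = (p−1)(q−1) = n − (p+q) + 1, so p + q = 150103 − 149328 + 1 = 776.
p and q are the roots of t² − 776t + 150103 = 0.
Discriminant: 776² − 4·150103 = 602176 − 600412 = 1764; √1764 = 42.
q = (776 − 42)/2 = 367, p = (776 + 42)/2 = 409.
Check: 367 · 409 = 150103.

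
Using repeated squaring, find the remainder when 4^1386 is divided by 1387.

1

4^1 ≡ 4 (mod 1387)
4^2 ≡ 4^2 = 16 ≡ 16 (mod 1387)
4^4 ≡ 16^2 = 256 ≡ 256 (mod 1387)
4^8 ≡ 256^2 = 65536 ≡ 347 (mod 1387)
4^16 ≡ 347^2 = 120409 ≡ 1127 (mod 1387)
4^32 ≡ 1127^2 = 1270129 ≡ 1024 (mod 1387)
4^64 ≡ 1024^2 = 1048576 ≡ 4 (mod 1387)
4^128 ≡ 4^2 = 16 ≡ 16 (mod 1387)
4^256 ≡ 16^2 = 256 ≡ 256 (mod 1387)
4^512 ≡ 256^2 = 65536 ≡ 347 (mod 1387)
4^1024 ≡ 347^2 = 120409 ≡ 1127 (mod 1387)
1386 = 1024 + 256 + 64 + 32 + 8 + 2 in binary powers of 2.
So 4^1386 ≡ 1127 · 256 · 4 · 1024 · 347 · 16 ≡ 1 (mod 1387).
Since the result is 1, base 4 gives no evidence that 1387 is composite.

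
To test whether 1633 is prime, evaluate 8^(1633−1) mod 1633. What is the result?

8^1 ≡ 8 (mod 1633)
8^2 ≡ 8^2 = 64 ≡ 64 (mod 1633)
8^4 ≡ 64^2 = 4096 ≡ 830 (mod 1633)
8^8 ≡ 830^2 = 688900 ≡ 1407 (mod 1633)
8^16 ≡ 1407^2 = 1979649 ≡ 453 (mod 1633)
8^32 ≡ 453^2 = 205209 ≡ 1084 (mod 1633)
8^64 ≡ 1084^2 = 1175056 ≡ 929 (mod 1633)
8^128 ≡ 929^2 = 863041 ≡ 817 (mod 1633)
8^256 ≡ 817^2 = 667489 ≡ 1225 (mod 1633)
8^512 ≡ 1225^2 = 1500625 ≡ 1531 (mod 1633)
8^1024 ≡ 1531^2 = 2343961 ≡ 606 (mod 1633)
1632 = 1024 + 512 + 64 + 32 in binary powers of 2.
So 8^1632 ≡ 606 · 1531 · 929 · 1084 ≡ 324 (mod 1633).
Since 324 ≠ 1, base 8 is a Fermat witness: 1633 is composite.

324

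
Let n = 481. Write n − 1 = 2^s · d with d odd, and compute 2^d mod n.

481 − 1 = 480 = 2^5 · 15, so d = 15.
2^1 ≡ 2 (mod 481)
2^2 ≡ 2^2 = 4 ≡ 4 (mod 481)
2^4 ≡ 4^2 = 16 ≡ 16 (mod 481)
2^8 ≡ 16^2 = 256 ≡ 256 (mod 481)
15 = 8 + 4 + 2 + 1 in binary powers of 2.
So 2^15 ≡ 256 · 16 · 4 · 2 ≡ 60 (mod 481).
Squaring chain: 60 → 233 → 417 → 248 → 417; never reaches −1, so base 2 is a Miller–Rabin witness that 481 is composite.

60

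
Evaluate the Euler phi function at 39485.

Factor: 39485 = 5 · 53 · 149.
φ(39485) = (5−1) · (53−1) · (149−1) = 4 · 52 · 148 = 30784.

30784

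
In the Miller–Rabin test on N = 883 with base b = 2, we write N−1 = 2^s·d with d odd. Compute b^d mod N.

883 − 1 = 882 = 2^1 · 441, so d = 441.
2^1 ≡ 2 (mod 883)
2^2 ≡ 2^2 = 4 ≡ 4 (mod 883)
2^4 ≡ 4^2 = 16 ≡ 16 (mod 883)
2^8 ≡ 16^2 = 256 ≡ 256 (mod 883)
2^16 ≡ 256^2 = 65536 ≡ 194 (mod 883)
2^32 ≡ 194^2 = 37636 ≡ 550 (mod 883)
2^64 ≡ 550^2 = 302500 ≡ 514 (mod 883)
2^128 ≡ 514^2 = 264196 ≡ 179 (mod 883)
2^256 ≡ 179^2 = 32041 ≡ 253 (mod 883)
441 = 256 + 128 + 32 + 16 + 8 + 1 in binary powers of 2.
So 2^441 ≡ 253 · 179 · 550 · 194 · 256 · 2 ≡ 882 (mod 883).
Since 2^d ≡ 882 (mod 883), base 2 does not prove 883 composite.

882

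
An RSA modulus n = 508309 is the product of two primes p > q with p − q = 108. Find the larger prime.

Since p = q + 108, we have 508309 = q(q + 108), so q² + 108q − 508309 = 0.
Discriminant: 108² + 4·508309 = 11664 + 2033236 = 2044900; √2044900 = 1430.
q = (−108 + 1430)/2 = 661, and p = q + 108 = 769.
Check: 661 · 769 = 508309.

769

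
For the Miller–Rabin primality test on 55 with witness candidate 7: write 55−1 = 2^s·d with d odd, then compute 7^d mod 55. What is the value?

28

55 − 1 = 54 = 2^1 · 27, so d = 27.
7^1 ≡ 7 (mod 55)
7^2 ≡ 7^2 = 49 ≡ 49 (mod 55)
7^4 ≡ 49^2 = 2401 ≡ 36 (mod 55)
7^8 ≡ 36^2 = 1296 ≡ 31 (mod 55)
7^16 ≡ 31^2 = 961 ≡ 26 (mod 55)
27 = 16 + 8 + 2 + 1 in binary powers of 2.
So 7^27 ≡ 26 · 31 · 49 · 7 ≡ 28 (mod 55).
Squaring chain: 28; never reaches −1, so base 7 is a Miller–Rabin witness that 55 is composite.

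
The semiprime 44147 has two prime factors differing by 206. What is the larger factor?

337

Since p = q + 206, we have 44147 = q(q + 206), so q² + 206q − 44147 = 0.
Discriminant: 206² + 4·44147 = 42436 + 176588 = 219024; √219024 = 468.
q = (−206 + 468)/2 = 131, and p = q + 206 = 337.
Check: 131 · 337 = 44147.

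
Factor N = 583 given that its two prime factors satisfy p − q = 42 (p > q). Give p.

Since p = q + 42, we have 583 = q(q + 42), so q² + 42q − 583 = 0.
Discriminant: 42² + 4·583 = 1764 + 2332 = 4096; √4096 = 64.
q = (−42 + 64)/2 = 11, and p = q + 42 = 53.
Check: 11 · 53 = 583.

53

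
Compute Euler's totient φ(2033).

1908

Factor: 2033 = 19 · 107.
φ(2033) = (19−1) · (107−1) = 18 · 106 = 1908.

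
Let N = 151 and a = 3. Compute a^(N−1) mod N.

3^1 ≡ 3 (mod 151)
3^2 ≡ 3^2 = 9 ≡ 9 (mod 151)
3^4 ≡ 9^2 = 81 ≡ 81 (mod 151)
3^8 ≡ 81^2 = 6561 ≡ 68 (mod 151)
3^16 ≡ 68^2 = 4624 ≡ 94 (mod 151)
3^32 ≡ 94^2 = 8836 ≡ 78 (mod 151)
3^64 ≡ 78^2 = 6084 ≡ 44 (mod 151)
3^128 ≡ 44^2 = 1936 ≡ 124 (mod 151)
150 = 128 + 16 + 4 + 2 in binary powers of 2.
So 3^150 ≡ 124 · 94 · 81 · 9 ≡ 1 (mod 151).
Since the result is 1, base 3 gives no evidence that 151 is composite.

1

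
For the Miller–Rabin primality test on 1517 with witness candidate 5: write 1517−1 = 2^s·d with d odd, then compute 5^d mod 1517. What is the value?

1517 − 1 = 1516 = 2^2 · 379, so d = 379.
5^1 ≡ 5 (mod 1517)
5^2 ≡ 5^2 = 25 ≡ 25 (mod 1517)
5^4 ≡ 25^2 = 625 ≡ 625 (mod 1517)
5^8 ≡ 625^2 = 390625 ≡ 756 (mod 1517)
5^16 ≡ 756^2 = 571536 ≡ 1144 (mod 1517)
5^32 ≡ 1144^2 = 1308736 ≡ 1082 (mod 1517)
5^64 ≡ 1082^2 = 1170724 ≡ 1117 (mod 1517)
5^128 ≡ 1117^2 = 1247689 ≡ 715 (mod 1517)
5^256 ≡ 715^2 = 511225 ≡ 1513 (mod 1517)
379 = 256 + 64 + 32 + 16 + 8 + 2 + 1 in binary powers of 2.
So 5^379 ≡ 1513 · 1117 · 1082 · 1144 · 756 · 25 · 5 ≡ 402 (mod 1517).
Squaring chain: 402 → 802; never reaches −1, so base 5 is a Miller–Rabin witness that 1517 is composite.

402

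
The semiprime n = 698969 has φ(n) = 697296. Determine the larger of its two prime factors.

877

φ(n) = (p−1)(q−1) = n − (p+q) + 1, so p + q = 698969 − 697296 + 1 = 1674.
p and q are the roots of t² − 1674t + 698969 = 0.
Discriminant: 1674² − 4·698969 = 2802276 − 2795876 = 6400; √6400 = 80.
q = (1674 − 80)/2 = 797, p = (1674 + 80)/2 = 877.
Check: 797 · 877 = 698969.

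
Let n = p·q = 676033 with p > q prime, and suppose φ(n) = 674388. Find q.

787

φ(n) = (p−1)(q−1) = n − (p+q) + 1, so p + q = 676033 − 674388 + 1 = 1646.
p and q are the roots of t² − 1646t + 676033 = 0.
Discriminant: 1646² − 4·676033 = 2709316 − 2704132 = 5184; √5184 = 72.
q = (1646 − 72)/2 = 787, p = (1646 + 72)/2 = 859.
Check: 787 · 859 = 676033.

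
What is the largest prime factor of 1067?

97

1067 = 11 · 97
97 is prime.
So 1067 = 11 · 97; the largest prime factor is 97.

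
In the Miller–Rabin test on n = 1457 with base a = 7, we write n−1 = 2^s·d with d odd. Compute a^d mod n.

1061

1457 − 1 = 1456 = 2^4 · 91, so d = 91.
7^1 ≡ 7 (mod 1457)
7^2 ≡ 7^2 = 49 ≡ 49 (mod 1457)
7^4 ≡ 49^2 = 2401 ≡ 944 (mod 1457)
7^8 ≡ 944^2 = 891136 ≡ 909 (mod 1457)
7^16 ≡ 909^2 = 826281 ≡ 162 (mod 1457)
7^32 ≡ 162^2 = 26244 ≡ 18 (mod 1457)
7^64 ≡ 18^2 = 324 ≡ 324 (mod 1457)
91 = 64 + 16 + 8 + 2 + 1 in binary powers of 2.
So 7^91 ≡ 324 · 162 · 909 · 49 · 7 ≡ 1061 (mod 1457).
Squaring chain: 1061 → 917 → 200 → 661; never reaches −1, so base 7 is a Miller–Rabin witness that 1457 is composite.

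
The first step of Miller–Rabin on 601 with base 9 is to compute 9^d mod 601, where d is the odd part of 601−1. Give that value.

601 − 1 = 600 = 2^3 · 75, so d = 75.
9^1 ≡ 9 (mod 601)
9^2 ≡ 9^2 = 81 ≡ 81 (mod 601)
9^4 ≡ 81^2 = 6561 ≡ 551 (mod 601)
9^8 ≡ 551^2 = 303601 ≡ 96 (mod 601)
9^16 ≡ 96^2 = 9216 ≡ 201 (mod 601)
9^32 ≡ 201^2 = 40401 ≡ 134 (mod 601)
9^64 ≡ 134^2 = 17956 ≡ 527 (mod 601)
75 = 64 + 8 + 2 + 1 in binary powers of 2.
So 9^75 ≡ 527 · 96 · 81 · 9 ≡ 1 (mod 601).
Since 9^d ≡ 1 (mod 601), base 9 does not prove 601 composite.

1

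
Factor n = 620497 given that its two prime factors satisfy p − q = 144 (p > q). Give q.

719

Since p = q + 144, we have 620497 = q(q + 144), so q² + 144q − 620497 = 0.
Discriminant: 144² + 4·620497 = 20736 + 2481988 = 2502724; √2502724 = 1582.
q = (−144 + 1582)/2 = 719, and p = q + 144 = 863.
Check: 719 · 863 = 620497.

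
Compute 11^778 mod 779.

11^1 ≡ 11 (mod 779)
11^2 ≡ 11^2 = 121 ≡ 121 (mod 779)
11^4 ≡ 121^2 = 14641 ≡ 619 (mod 779)
11^8 ≡ 619^2 = 383161 ≡ 672 (mod 779)
11^16 ≡ 672^2 = 451584 ≡ 543 (mod 779)
11^32 ≡ 543^2 = 294849 ≡ 387 (mod 779)
11^64 ≡ 387^2 = 149769 ≡ 201 (mod 779)
11^128 ≡ 201^2 = 40401 ≡ 672 (mod 779)
11^256 ≡ 672^2 = 451584 ≡ 543 (mod 779)
11^512 ≡ 543^2 = 294849 ≡ 387 (mod 779)
778 = 512 + 256 + 8 + 2 in binary powers of 2.
So 11^778 ≡ 387 · 543 · 672 · 121 ≡ 144 (mod 779).
Since 144 ≠ 1, base 11 is a Fermat witness: 779 is composite.

144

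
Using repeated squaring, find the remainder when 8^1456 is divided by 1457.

8^1 ≡ 8 (mod 1457)
8^2 ≡ 8^2 = 64 ≡ 64 (mod 1457)
8^4 ≡ 64^2 = 4096 ≡ 1182 (mod 1457)
8^8 ≡ 1182^2 = 1397124 ≡ 1318 (mod 1457)
8^16 ≡ 1318^2 = 1737124 ≡ 380 (mod 1457)
8^32 ≡ 380^2 = 144400 ≡ 157 (mod 1457)
8^64 ≡ 157^2 = 24649 ≡ 1337 (mod 1457)
8^128 ≡ 1337^2 = 1787569 ≡ 1287 (mod 1457)
8^256 ≡ 1287^2 = 1656369 ≡ 1217 (mod 1457)
8^512 ≡ 1217^2 = 1481089 ≡ 777 (mod 1457)
8^1024 ≡ 777^2 = 603729 ≡ 531 (mod 1457)
1456 = 1024 + 256 + 128 + 32 + 16 in binary powers of 2.
So 8^1456 ≡ 531 · 1217 · 1287 · 157 · 380 ≡ 1093 (mod 1457).
Since 1093 ≠ 1, base 8 is a Fermat witness: 1457 is composite.

1093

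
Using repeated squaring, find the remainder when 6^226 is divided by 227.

6^1 ≡ 6 (mod 227)
6^2 ≡ 6^2 = 36 ≡ 36 (mod 227)
6^4 ≡ 36^2 = 1296 ≡ 161 (mod 227)
6^8 ≡ 161^2 = 25921 ≡ 43 (mod 227)
6^16 ≡ 43^2 = 1849 ≡ 33 (mod 227)
6^32 ≡ 33^2 = 1089 ≡ 181 (mod 227)
6^64 ≡ 181^2 = 32761 ≡ 73 (mod 227)
6^128 ≡ 73^2 = 5329 ≡ 108 (mod 227)
226 = 128 + 64 + 32 + 2 in binary powers of 2.
So 6^226 ≡ 108 · 73 · 181 · 36 ≡ 1 (mod 227).
Since the result is 1, base 6 gives no evidence that 227 is composite.

1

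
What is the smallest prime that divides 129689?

129689 is odd.
Digit sum 35, not divisible by 3.
Ends in 9: not divisible by 5.
7: 129689 = 7·18527

7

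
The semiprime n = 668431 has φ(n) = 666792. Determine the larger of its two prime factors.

883

φ(n) = (p−1)(q−1) = n − (p+q) + 1, so p + q = 668431 − 666792 + 1 = 1640.
p and q are the roots of t² − 1640t + 668431 = 0.
Discriminant: 1640² − 4·668431 = 2689600 − 2673724 = 15876; √15876 = 126.
q = (1640 − 126)/2 = 757, p = (1640 + 126)/2 = 883.
Check: 757 · 883 = 668431.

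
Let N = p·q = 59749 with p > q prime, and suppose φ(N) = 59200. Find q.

φ(n) = (p−1)(q−1) = n − (p+q) + 1, so p + q = 59749 − 59200 + 1 = 550.
p and q are the roots of t² − 550t + 59749 = 0.
Discriminant: 550² − 4·59749 = 302500 − 238996 = 63504; √63504 = 252.
q = (550 − 252)/2 = 149, p = (550 + 252)/2 = 401.
Check: 149 · 401 = 59749.

149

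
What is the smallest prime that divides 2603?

19

2603 is odd.
Digit sum 11, not divisible by 3.
Ends in 3: not divisible by 5.
7: 2603 = 7·371 + 6
11: 2603 = 11·236 + 7
13: 2603 = 13·200 + 3
17: 2603 = 17·153 + 2
19: 2603 = 19·137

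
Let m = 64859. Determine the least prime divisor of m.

79

64859 is odd.
Digit sum 32, not divisible by 3.
Ends in 9: not divisible by 5.
7: 64859 = 7·9265 + 4
11: 64859 = 11·5896 + 3
13: 64859 = 13·4989 + 2
17: 64859 = 17·3815 + 4
19: 64859 = 19·3413 + 12
23: 64859 = 23·2819 + 22
29: 64859 = 29·2236 + 15
31: 64859 = 31·2092 + 7
37: 64859 = 37·1752 + 35
41: 64859 = 41·1581 + 38
43: 64859 = 43·1508 + 15
47: 64859 = 47·1379 + 46
53: 64859 = 53·1223 + 40
59: 64859 = 59·1099 + 18
61: 64859 = 61·1063 + 16
67: 64859 = 67·968 + 3
71: 64859 = 71·913 + 36
73: 64859 = 73·888 + 35
79: 64859 = 79·821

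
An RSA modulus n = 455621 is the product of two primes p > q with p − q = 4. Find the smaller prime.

Since p = q + 4, we have 455621 = q(q + 4), so q² + 4q − 455621 = 0.
Discriminant: 4² + 4·455621 = 16 + 1822484 = 1822500; √1822500 = 1350.
q = (−4 + 1350)/2 = 673, and p = q + 4 = 677.
Check: 673 · 677 = 455621.

673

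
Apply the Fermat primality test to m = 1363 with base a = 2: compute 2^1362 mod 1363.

361

2^1 ≡ 2 (mod 1363)
2^2 ≡ 2^2 = 4 ≡ 4 (mod 1363)
2^4 ≡ 4^2 = 16 ≡ 16 (mod 1363)
2^8 ≡ 16^2 = 256 ≡ 256 (mod 1363)
2^16 ≡ 256^2 = 65536 ≡ 112 (mod 1363)
2^32 ≡ 112^2 = 12544 ≡ 277 (mod 1363)
2^64 ≡ 277^2 = 76729 ≡ 401 (mod 1363)
2^128 ≡ 401^2 = 160801 ≡ 1330 (mod 1363)
2^256 ≡ 1330^2 = 1768900 ≡ 1089 (mod 1363)
2^512 ≡ 1089^2 = 1185921 ≡ 111 (mod 1363)
2^1024 ≡ 111^2 = 12321 ≡ 54 (mod 1363)
1362 = 1024 + 256 + 64 + 16 + 2 in binary powers of 2.
So 2^1362 ≡ 54 · 1089 · 401 · 112 · 4 ≡ 361 (mod 1363).
Since 361 ≠ 1, base 2 is a Fermat witness: 1363 is composite.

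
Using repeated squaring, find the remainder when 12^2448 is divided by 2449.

12^1 ≡ 12 (mod 2449)
12^2 ≡ 12^2 = 144 ≡ 144 (mod 2449)
12^4 ≡ 144^2 = 20736 ≡ 1144 (mod 2449)
12^8 ≡ 1144^2 = 1308736 ≡ 970 (mod 2449)
12^16 ≡ 970^2 = 940900 ≡ 484 (mod 2449)
12^32 ≡ 484^2 = 234256 ≡ 1601 (mod 2449)
12^64 ≡ 1601^2 = 2563201 ≡ 1547 (mod 2449)
12^128 ≡ 1547^2 = 2393209 ≡ 536 (mod 2449)
12^256 ≡ 536^2 = 287296 ≡ 763 (mod 2449)
12^512 ≡ 763^2 = 582169 ≡ 1756 (mod 2449)
12^1024 ≡ 1756^2 = 3083536 ≡ 245 (mod 2449)
12^2048 ≡ 245^2 = 60025 ≡ 1249 (mod 2449)
2448 = 2048 + 256 + 128 + 16 in binary powers of 2.
So 12^2448 ≡ 1249 · 763 · 536 · 484 ≡ 907 (mod 2449).
Since 907 ≠ 1, base 12 is a Fermat witness: 2449 is composite.

907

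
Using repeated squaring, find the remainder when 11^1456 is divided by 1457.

392

11^1 ≡ 11 (mod 1457)
11^2 ≡ 11^2 = 121 ≡ 121 (mod 1457)
11^4 ≡ 121^2 = 14641 ≡ 71 (mod 1457)
11^8 ≡ 71^2 = 5041 ≡ 670 (mod 1457)
11^16 ≡ 670^2 = 448900 ≡ 144 (mod 1457)
11^32 ≡ 144^2 = 20736 ≡ 338 (mod 1457)
11^64 ≡ 338^2 = 114244 ≡ 598 (mod 1457)
11^128 ≡ 598^2 = 357604 ≡ 639 (mod 1457)
11^256 ≡ 639^2 = 408321 ≡ 361 (mod 1457)
11^512 ≡ 361^2 = 130321 ≡ 648 (mod 1457)
11^1024 ≡ 648^2 = 419904 ≡ 288 (mod 1457)
1456 = 1024 + 256 + 128 + 32 + 16 in binary powers of 2.
So 11^1456 ≡ 288 · 361 · 639 · 338 · 144 ≡ 392 (mod 1457).
Since 392 ≠ 1, base 11 is a Fermat witness: 1457 is composite.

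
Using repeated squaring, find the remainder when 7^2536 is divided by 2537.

7^1 ≡ 7 (mod 2537)
7^2 ≡ 7^2 = 49 ≡ 49 (mod 2537)
7^4 ≡ 49^2 = 2401 ≡ 2401 (mod 2537)
7^8 ≡ 2401^2 = 5764801 ≡ 737 (mod 2537)
7^16 ≡ 737^2 = 543169 ≡ 251 (mod 2537)
7^32 ≡ 251^2 = 63001 ≡ 2113 (mod 2537)
7^64 ≡ 2113^2 = 4464769 ≡ 2186 (mod 2537)
7^128 ≡ 2186^2 = 4778596 ≡ 1425 (mod 2537)
7^256 ≡ 1425^2 = 2030625 ≡ 1025 (mod 2537)
7^512 ≡ 1025^2 = 1050625 ≡ 307 (mod 2537)
7^1024 ≡ 307^2 = 94249 ≡ 380 (mod 2537)
7^2048 ≡ 380^2 = 144400 ≡ 2328 (mod 2537)
2536 = 2048 + 256 + 128 + 64 + 32 + 8 in binary powers of 2.
So 7^2536 ≡ 2328 · 1025 · 1425 · 2186 · 2113 · 737 ≡ 122 (mod 2537).
Since 122 ≠ 1, base 7 is a Fermat witness: 2537 is composite.

122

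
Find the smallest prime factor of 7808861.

53

7808861 is odd.
Digit sum 38, not divisible by 3.
Ends in 1: not divisible by 5.
7: 7808861 = 7·1115551 + 4
11: 7808861 = 11·709896 + 5
13: 7808861 = 13·600681 + 8
17: 7808861 = 17·459344 + 13
19: 7808861 = 19·410992 + 13
23: 7808861 = 23·339515 + 16
29: 7808861 = 29·269271 + 2
31: 7808861 = 31·251898 + 23
37: 7808861 = 37·211050 + 11
41: 7808861 = 41·190460 + 1
43: 7808861 = 43·181601 + 18
47: 7808861 = 47·166145 + 46
53: 7808861 = 53·147337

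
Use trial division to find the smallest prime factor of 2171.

13

2171 is odd.
Digit sum 11, not divisible by 3.
Ends in 1: not divisible by 5.
7: 2171 = 7·310 + 1
11: 2171 = 11·197 + 4
13: 2171 = 13·167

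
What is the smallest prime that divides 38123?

67

38123 is odd.
Digit sum 17, not divisible by 3.
Ends in 3: not divisible by 5.
7: 38123 = 7·5446 + 1
11: 38123 = 11·3465 + 8
13: 38123 = 13·2932 + 7
17: 38123 = 17·2242 + 9
19: 38123 = 19·2006 + 9
23: 38123 = 23·1657 + 12
29: 38123 = 29·1314 + 17
31: 38123 = 31·1229 + 24
37: 38123 = 37·1030 + 13
41: 38123 = 41·929 + 34
43: 38123 = 43·886 + 25
47: 38123 = 47·811 + 6
53: 38123 = 53·719 + 16
59: 38123 = 59·646 + 9
61: 38123 = 61·624 + 59
67: 38123 = 67·569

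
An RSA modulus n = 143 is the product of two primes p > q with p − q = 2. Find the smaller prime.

Since p = q + 2, we have 143 = q(q + 2), so q² + 2q − 143 = 0.
Discriminant: 2² + 4·143 = 4 + 572 = 576; √576 = 24.
q = (−2 + 24)/2 = 11, and p = q + 2 = 13.
Check: 11 · 13 = 143.

11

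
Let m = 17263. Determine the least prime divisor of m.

61

17263 is odd.
Digit sum 19, not divisible by 3.
Ends in 3: not divisible by 5.
7: 17263 = 7·2466 + 1
11: 17263 = 11·1569 + 4
13: 17263 = 13·1327 + 12
17: 17263 = 17·1015 + 8
19: 17263 = 19·908 + 11
23: 17263 = 23·750 + 13
29: 17263 = 29·595 + 8
31: 17263 = 31·556 + 27
37: 17263 = 37·466 + 21
41: 17263 = 41·421 + 2
43: 17263 = 43·401 + 20
47: 17263 = 47·367 + 14
53: 17263 = 53·325 + 38
59: 17263 = 59·292 + 35
61: 17263 = 61·283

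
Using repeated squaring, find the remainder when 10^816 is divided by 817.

10^1 ≡ 10 (mod 817)
10^2 ≡ 10^2 = 100 ≡ 100 (mod 817)
10^4 ≡ 100^2 = 10000 ≡ 196 (mod 817)
10^8 ≡ 196^2 = 38416 ≡ 17 (mod 817)
10^16 ≡ 17^2 = 289 ≡ 289 (mod 817)
10^32 ≡ 289^2 = 83521 ≡ 187 (mod 817)
10^64 ≡ 187^2 = 34969 ≡ 655 (mod 817)
10^128 ≡ 655^2 = 429025 ≡ 100 (mod 817)
10^256 ≡ 100^2 = 10000 ≡ 196 (mod 817)
10^512 ≡ 196^2 = 38416 ≡ 17 (mod 817)
816 = 512 + 256 + 32 + 16 in binary powers of 2.
So 10^816 ≡ 17 · 196 · 187 · 289 ≡ 391 (mod 817).
Since 391 ≠ 1, base 10 is a Fermat witness: 817 is composite.

391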